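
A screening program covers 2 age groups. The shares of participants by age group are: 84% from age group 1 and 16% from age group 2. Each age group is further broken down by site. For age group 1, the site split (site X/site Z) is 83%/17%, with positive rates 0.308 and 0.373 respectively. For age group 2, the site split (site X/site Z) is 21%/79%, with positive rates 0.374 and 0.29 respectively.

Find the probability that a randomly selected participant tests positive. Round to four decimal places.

0.3172

P(T|1) = 0.83·0.308 + 0.17·0.373 = 0.25564 + 0.06341 = 0.31905
P(T|2) = 0.21·0.374 + 0.79·0.29 = 0.07854 + 0.2291 = 0.30764
Then overall,
P(T) = 0.84·0.31905 + 0.16·0.30764
      = 0.268002 + 0.0492224 = 0.3172244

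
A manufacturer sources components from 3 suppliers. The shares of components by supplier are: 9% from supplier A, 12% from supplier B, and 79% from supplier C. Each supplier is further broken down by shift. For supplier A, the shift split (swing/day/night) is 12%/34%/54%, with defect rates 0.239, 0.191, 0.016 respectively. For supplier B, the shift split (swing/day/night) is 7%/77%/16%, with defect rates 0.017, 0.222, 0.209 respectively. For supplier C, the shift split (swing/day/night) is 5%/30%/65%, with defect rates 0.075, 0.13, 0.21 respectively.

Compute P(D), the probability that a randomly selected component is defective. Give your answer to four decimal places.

0.1755

P(D|A) = 0.12·0.239 + 0.34·0.191 + 0.54·0.016 = 0.02868 + 0.06494 + 0.00864 = 0.10226
P(D|B) = 0.07·0.017 + 0.77·0.222 + 0.16·0.209 = 0.00119 + 0.17094 + 0.03344 = 0.20557
P(D|C) = 0.05·0.075 + 0.3·0.13 + 0.65·0.21 = 0.00375 + 0.039 + 0.1365 = 0.17925
Then overall,
P(D) = 0.09·0.10226 + 0.12·0.20557 + 0.79·0.17925
      = 0.0092034 + 0.0246684 + 0.1416075 = 0.1754793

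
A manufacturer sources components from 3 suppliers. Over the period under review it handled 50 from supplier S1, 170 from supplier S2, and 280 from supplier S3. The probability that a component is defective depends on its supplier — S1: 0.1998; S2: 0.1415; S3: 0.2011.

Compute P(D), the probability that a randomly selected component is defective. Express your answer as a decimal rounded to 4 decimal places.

P(D) ≈ 0.1807

Total: 50 + 170 + 280 = 500.
P(S1) = 50/500 = 0.1. P(S2) = 170/500 = 0.34. P(S3) = 280/500 = 0.56.
Summing over the partition,
P(D) = P(D|S1)·P(S1) + P(D|S2)·P(S2) + P(D|S3)·P(S3)
      = 0.1998·0.1 + 0.1415·0.34 + 0.2011·0.56
      = 0.01998 + 0.04811 + 0.112616 = 0.180706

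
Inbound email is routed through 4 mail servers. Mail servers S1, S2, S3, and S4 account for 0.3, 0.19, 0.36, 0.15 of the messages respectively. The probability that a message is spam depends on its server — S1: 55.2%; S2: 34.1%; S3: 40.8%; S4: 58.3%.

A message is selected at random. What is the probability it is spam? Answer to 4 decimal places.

P(S) ≈ 0.4647

P(S) = P(S|S1)·P(S1) + P(S|S2)·P(S2) + P(S|S3)·P(S3) + P(S|S4)·P(S4)
      = 0.552·0.3 + 0.341·0.19 + 0.408·0.36 + 0.583·0.15
      = 0.1656 + 0.06479 + 0.14688 + 0.08745 = 0.46472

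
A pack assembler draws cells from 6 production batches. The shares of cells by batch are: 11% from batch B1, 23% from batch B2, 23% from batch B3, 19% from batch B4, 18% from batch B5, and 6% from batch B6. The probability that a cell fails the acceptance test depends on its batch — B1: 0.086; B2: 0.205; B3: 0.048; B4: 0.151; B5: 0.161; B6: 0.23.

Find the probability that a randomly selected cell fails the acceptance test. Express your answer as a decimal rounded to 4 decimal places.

P(F) = P(F|B1)·P(B1) + P(F|B2)·P(B2) + P(F|B3)·P(B3) + P(F|B4)·P(B4) + P(F|B5)·P(B5) + P(F|B6)·P(B6)
      = 0.086·0.11 + 0.205·0.23 + 0.048·0.23 + 0.151·0.19 + 0.161·0.18 + 0.23·0.06
      = 0.00946 + 0.04715 + 0.01104 + 0.02869 + 0.02898 + 0.0138 = 0.13912

P(F) ≈ 0.1391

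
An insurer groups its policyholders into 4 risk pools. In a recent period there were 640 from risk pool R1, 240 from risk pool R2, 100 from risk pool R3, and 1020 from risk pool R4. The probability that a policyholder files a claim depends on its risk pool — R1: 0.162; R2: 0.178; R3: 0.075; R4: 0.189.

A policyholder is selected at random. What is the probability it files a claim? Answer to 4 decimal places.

Total: 640 + 240 + 100 + 1020 = 2000.
P(R1) = 640/2000 = 0.32. P(R2) = 240/2000 = 0.12. P(R3) = 100/2000 = 0.05. P(R4) = 1020/2000 = 0.51.
P(C) = P(C|R1)·P(R1) + P(C|R2)·P(R2) + P(C|R3)·P(R3) + P(C|R4)·P(R4)
      = 0.162·0.32 + 0.178·0.12 + 0.075·0.05 + 0.189·0.51
      = 0.05184 + 0.02136 + 0.00375 + 0.09639 = 0.17334

0.1733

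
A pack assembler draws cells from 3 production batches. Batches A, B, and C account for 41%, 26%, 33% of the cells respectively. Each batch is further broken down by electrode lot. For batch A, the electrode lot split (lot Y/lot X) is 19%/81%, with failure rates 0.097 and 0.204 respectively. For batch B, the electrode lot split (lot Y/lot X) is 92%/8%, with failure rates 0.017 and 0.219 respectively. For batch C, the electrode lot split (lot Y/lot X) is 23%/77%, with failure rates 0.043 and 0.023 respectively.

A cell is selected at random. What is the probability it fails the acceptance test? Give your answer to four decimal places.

P(F|A) = 0.19·0.097 + 0.81·0.204 = 0.01843 + 0.16524 = 0.18367
P(F|B) = 0.92·0.017 + 0.08·0.219 = 0.01564 + 0.01752 = 0.03316
P(F|C) = 0.23·0.043 + 0.77·0.023 = 0.00989 + 0.01771 = 0.0276
Then overall,
P(F) = 0.41·0.18367 + 0.26·0.03316 + 0.33·0.0276
      = 0.0753047 + 0.0086216 + 0.009108 = 0.0930343

0.0930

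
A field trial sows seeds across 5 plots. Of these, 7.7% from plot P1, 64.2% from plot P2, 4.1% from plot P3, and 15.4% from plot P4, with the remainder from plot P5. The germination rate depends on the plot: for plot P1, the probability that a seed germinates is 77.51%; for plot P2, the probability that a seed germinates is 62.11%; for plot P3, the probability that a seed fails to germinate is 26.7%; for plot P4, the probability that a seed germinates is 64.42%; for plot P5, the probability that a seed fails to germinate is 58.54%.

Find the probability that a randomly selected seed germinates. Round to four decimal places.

0.6233

P(P5) = 1 − (0.077 + 0.642 + 0.041 + 0.154) = 0.086.
P(G|P3) = 1 − 0.267 = 0.733.
P(G|P5) = 1 − 0.5854 = 0.4146.
P(G) = P(G|P1)·P(P1) + P(G|P2)·P(P2) + P(G|P3)·P(P3) + P(G|P4)·P(P4) + P(G|P5)·P(P5)
      = 0.7751·0.077 + 0.6211·0.642 + 0.733·0.041 + 0.6442·0.154 + 0.4146·0.086
      = 0.0596827 + 0.3987462 + 0.030053 + 0.0992068 + 0.0356556 = 0.6233443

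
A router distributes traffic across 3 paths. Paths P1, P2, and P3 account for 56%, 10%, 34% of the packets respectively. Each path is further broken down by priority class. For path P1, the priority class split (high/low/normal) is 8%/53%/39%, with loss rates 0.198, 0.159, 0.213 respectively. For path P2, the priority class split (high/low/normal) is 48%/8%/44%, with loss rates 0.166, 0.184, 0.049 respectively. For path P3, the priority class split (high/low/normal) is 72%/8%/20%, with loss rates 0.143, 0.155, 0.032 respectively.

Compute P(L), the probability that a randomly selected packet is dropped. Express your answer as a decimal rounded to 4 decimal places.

P(L) ≈ 0.1556

P(L|P1) = 0.08·0.198 + 0.53·0.159 + 0.39·0.213 = 0.01584 + 0.08427 + 0.08307 = 0.18318
P(L|P2) = 0.48·0.166 + 0.08·0.184 + 0.44·0.049 = 0.07968 + 0.01472 + 0.02156 = 0.11596
P(L|P3) = 0.72·0.143 + 0.08·0.155 + 0.2·0.032 = 0.10296 + 0.0124 + 0.0064 = 0.12176
Then overall,
P(L) = 0.56·0.18318 + 0.1·0.11596 + 0.34·0.12176
      = 0.1025808 + 0.011596 + 0.0413984 = 0.1555752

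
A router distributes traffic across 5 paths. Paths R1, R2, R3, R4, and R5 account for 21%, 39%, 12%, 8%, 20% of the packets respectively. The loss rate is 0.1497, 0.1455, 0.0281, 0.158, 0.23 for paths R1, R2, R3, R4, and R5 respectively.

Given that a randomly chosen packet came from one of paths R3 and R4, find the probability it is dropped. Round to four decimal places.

P(L|S) ≈ 0.0801

Let S = {R3, R4}.
P(S) = 0.12 + 0.08 = 0.2.
P(L ∩ S) = 0.0281·0.12 + 0.158·0.08 = 0.003372 + 0.01264 = 0.016012.
P(L | S) = 0.016012 / 0.2 = 0.080060…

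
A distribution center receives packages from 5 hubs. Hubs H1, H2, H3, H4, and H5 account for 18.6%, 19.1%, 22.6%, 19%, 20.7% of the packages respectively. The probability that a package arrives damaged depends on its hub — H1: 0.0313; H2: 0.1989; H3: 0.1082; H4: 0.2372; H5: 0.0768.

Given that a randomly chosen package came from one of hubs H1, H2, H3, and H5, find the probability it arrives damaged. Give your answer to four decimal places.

0.1039

Let S = {H1, H2, H3, H5}.
P(S) = 0.186 + 0.191 + 0.226 + 0.207 = 0.81.
P(D ∩ S) = 0.0313·0.186 + 0.1989·0.191 + 0.1082·0.226 + 0.0768·0.207 = 0.0058218 + 0.0379899 + 0.0244532 + 0.0158976 = 0.0841625.
P(D | S) = 0.0841625 / 0.81 = 0.103904…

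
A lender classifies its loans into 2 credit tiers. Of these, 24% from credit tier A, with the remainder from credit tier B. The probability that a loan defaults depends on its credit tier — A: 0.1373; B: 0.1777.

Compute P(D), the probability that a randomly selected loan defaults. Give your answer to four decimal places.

P(D) ≈ 0.1680

P(B) = 1 − (0.24) = 0.76.
Summing over the partition,
P(D) = P(D|A)·P(A) + P(D|B)·P(B)
      = 0.1373·0.24 + 0.1777·0.76
      = 0.032952 + 0.135052 = 0.168004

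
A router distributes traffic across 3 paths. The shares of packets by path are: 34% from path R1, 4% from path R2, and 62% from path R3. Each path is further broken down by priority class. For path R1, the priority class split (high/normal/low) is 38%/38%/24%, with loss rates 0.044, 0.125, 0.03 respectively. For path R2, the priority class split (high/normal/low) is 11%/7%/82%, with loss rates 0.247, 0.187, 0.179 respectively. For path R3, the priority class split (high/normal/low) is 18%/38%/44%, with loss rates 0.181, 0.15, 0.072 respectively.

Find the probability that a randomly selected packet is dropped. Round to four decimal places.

P(L|R1) = 0.38·0.044 + 0.38·0.125 + 0.24·0.03 = 0.01672 + 0.0475 + 0.0072 = 0.07142
P(L|R2) = 0.11·0.247 + 0.07·0.187 + 0.82·0.179 = 0.02717 + 0.01309 + 0.14678 = 0.18704
P(L|R3) = 0.18·0.181 + 0.38·0.15 + 0.44·0.072 = 0.03258 + 0.057 + 0.03168 = 0.12126
By total probability over the outer partition,
P(L) = 0.34·0.07142 + 0.04·0.18704 + 0.62·0.12126
      = 0.0242828 + 0.0074816 + 0.0751812 = 0.1069456

P(L) ≈ 0.1069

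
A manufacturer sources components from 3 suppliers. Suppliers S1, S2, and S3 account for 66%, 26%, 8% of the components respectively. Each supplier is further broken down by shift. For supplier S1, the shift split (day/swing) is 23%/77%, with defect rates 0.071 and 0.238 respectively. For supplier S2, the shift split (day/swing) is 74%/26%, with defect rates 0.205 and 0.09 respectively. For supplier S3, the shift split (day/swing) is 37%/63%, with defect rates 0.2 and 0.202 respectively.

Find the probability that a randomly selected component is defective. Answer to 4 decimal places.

0.1934

P(D|S1) = 0.23·0.071 + 0.77·0.238 = 0.01633 + 0.18326 = 0.19959
P(D|S2) = 0.74·0.205 + 0.26·0.09 = 0.1517 + 0.0234 = 0.1751
P(D|S3) = 0.37·0.2 + 0.63·0.202 = 0.074 + 0.12726 = 0.20126
By total probability over the outer partition,
P(D) = 0.66·0.19959 + 0.26·0.1751 + 0.08·0.20126
      = 0.1317294 + 0.045526 + 0.0161008 = 0.1933562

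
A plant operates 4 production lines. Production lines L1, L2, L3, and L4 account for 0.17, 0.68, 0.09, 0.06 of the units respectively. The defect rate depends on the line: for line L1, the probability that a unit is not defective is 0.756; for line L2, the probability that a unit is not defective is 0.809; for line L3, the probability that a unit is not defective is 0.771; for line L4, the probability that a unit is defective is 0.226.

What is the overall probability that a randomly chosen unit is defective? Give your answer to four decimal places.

P(D|L1) = 1 − 0.756 = 0.244.
P(D|L2) = 1 − 0.809 = 0.191.
P(D|L3) = 1 − 0.771 = 0.229.
Summing over the partition,
P(D) = P(D|L1)·P(L1) + P(D|L2)·P(L2) + P(D|L3)·P(L3) + P(D|L4)·P(L4)
      = 0.244·0.17 + 0.191·0.68 + 0.229·0.09 + 0.226·0.06
      = 0.04148 + 0.12988 + 0.02061 + 0.01356 = 0.20553

0.2055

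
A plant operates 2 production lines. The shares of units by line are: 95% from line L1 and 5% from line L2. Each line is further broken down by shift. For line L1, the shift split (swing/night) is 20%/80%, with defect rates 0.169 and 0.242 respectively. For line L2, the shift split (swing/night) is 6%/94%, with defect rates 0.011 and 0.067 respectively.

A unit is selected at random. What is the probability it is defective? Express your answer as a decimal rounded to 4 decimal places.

P(D) ≈ 0.2192

P(D|L1) = 0.2·0.169 + 0.8·0.242 = 0.0338 + 0.1936 = 0.2274
P(D|L2) = 0.06·0.011 + 0.94·0.067 = 0.00066 + 0.06298 = 0.06364
Then overall,
P(D) = 0.95·0.2274 + 0.05·0.06364
      = 0.21603 + 0.003182 = 0.219212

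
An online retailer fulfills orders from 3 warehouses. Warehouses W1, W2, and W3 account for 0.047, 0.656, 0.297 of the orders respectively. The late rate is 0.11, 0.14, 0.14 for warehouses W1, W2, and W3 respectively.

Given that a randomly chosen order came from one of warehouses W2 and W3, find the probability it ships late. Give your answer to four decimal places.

0.1400

Let S = {W2, W3}.
P(S) = 0.656 + 0.297 = 0.953.
P(L ∩ S) = 0.14·0.656 + 0.14·0.297 = 0.09184 + 0.04158 = 0.13342.
P(L | S) = 0.13342 / 0.953 = 0.140000…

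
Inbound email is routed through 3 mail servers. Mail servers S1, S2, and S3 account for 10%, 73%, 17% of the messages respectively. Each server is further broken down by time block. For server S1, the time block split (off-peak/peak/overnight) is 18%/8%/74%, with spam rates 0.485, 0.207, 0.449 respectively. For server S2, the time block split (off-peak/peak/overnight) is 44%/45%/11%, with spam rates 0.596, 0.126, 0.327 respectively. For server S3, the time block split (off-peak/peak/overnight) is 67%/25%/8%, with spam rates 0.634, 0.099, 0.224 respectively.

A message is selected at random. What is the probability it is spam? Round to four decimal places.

P(S|S1) = 0.18·0.485 + 0.08·0.207 + 0.74·0.449 = 0.0873 + 0.01656 + 0.33226 = 0.43612
P(S|S2) = 0.44·0.596 + 0.45·0.126 + 0.11·0.327 = 0.26224 + 0.0567 + 0.03597 = 0.35491
P(S|S3) = 0.67·0.634 + 0.25·0.099 + 0.08·0.224 = 0.42478 + 0.02475 + 0.01792 = 0.46745
By total probability over the outer partition,
P(S) = 0.1·0.43612 + 0.73·0.35491 + 0.17·0.46745
      = 0.043612 + 0.2590843 + 0.0794665 = 0.3821628

0.3822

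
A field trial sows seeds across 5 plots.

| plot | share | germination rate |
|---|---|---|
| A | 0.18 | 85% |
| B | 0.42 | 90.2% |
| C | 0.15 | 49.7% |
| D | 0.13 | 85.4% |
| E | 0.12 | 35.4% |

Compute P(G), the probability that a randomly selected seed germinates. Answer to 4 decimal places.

Summing over the partition,
P(G) = P(G|A)·P(A) + P(G|B)·P(B) + P(G|C)·P(C) + P(G|D)·P(D) + P(G|E)·P(E)
      = 0.85·0.18 + 0.902·0.42 + 0.497·0.15 + 0.854·0.13 + 0.354·0.12
      = 0.153 + 0.37884 + 0.07455 + 0.11102 + 0.04248 = 0.75989

0.7599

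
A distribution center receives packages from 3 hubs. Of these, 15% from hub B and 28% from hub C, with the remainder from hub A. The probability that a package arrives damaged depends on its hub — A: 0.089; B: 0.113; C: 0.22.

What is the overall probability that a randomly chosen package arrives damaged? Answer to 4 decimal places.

P(A) = 1 − (0.15 + 0.28) = 0.57.
P(D) = P(D|A)·P(A) + P(D|B)·P(B) + P(D|C)·P(C)
      = 0.089·0.57 + 0.113·0.15 + 0.22·0.28
      = 0.05073 + 0.01695 + 0.0616 = 0.12928

P(D) ≈ 0.1293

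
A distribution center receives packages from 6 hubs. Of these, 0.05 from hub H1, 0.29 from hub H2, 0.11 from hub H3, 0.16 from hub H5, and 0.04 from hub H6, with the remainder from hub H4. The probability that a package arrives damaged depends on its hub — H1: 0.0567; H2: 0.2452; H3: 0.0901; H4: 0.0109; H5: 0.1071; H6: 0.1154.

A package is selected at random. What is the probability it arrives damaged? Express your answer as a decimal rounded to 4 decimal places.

P(D) ≈ 0.1094

P(H4) = 1 − (0.05 + 0.29 + 0.11 + 0.16 + 0.04) = 0.35.
P(D) = P(D|H1)·P(H1) + P(D|H2)·P(H2) + P(D|H3)·P(H3) + P(D|H4)·P(H4) + P(D|H5)·P(H5) + P(D|H6)·P(H6)
      = 0.0567·0.05 + 0.2452·0.29 + 0.0901·0.11 + 0.0109·0.35 + 0.1071·0.16 + 0.1154·0.04
      = 0.002835 + 0.071108 + 0.009911 + 0.003815 + 0.017136 + 0.004616 = 0.109421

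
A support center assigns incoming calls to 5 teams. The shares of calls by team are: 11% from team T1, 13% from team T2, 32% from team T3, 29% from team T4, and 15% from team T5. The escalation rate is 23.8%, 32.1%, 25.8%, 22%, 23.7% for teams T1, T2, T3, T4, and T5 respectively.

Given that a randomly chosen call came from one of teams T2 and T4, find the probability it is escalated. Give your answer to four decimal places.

0.2513

Let S = {T2, T4}.
P(S) = 0.13 + 0.29 = 0.42.
P(E ∩ S) = 0.321·0.13 + 0.22·0.29 = 0.04173 + 0.0638 = 0.10553.
P(E | S) = 0.10553 / 0.42 = 0.251262…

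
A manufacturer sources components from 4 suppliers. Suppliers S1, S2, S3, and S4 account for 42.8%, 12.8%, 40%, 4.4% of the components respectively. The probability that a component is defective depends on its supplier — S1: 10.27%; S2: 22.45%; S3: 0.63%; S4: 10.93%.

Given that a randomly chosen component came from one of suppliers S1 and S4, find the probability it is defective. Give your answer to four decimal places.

0.1033

Let S = {S1, S4}.
P(S) = 0.428 + 0.044 = 0.472.
P(D ∩ S) = 0.1027·0.428 + 0.1093·0.044 = 0.0439556 + 0.0048092 = 0.0487648.
P(D | S) = 0.0487648 / 0.472 = 0.103315…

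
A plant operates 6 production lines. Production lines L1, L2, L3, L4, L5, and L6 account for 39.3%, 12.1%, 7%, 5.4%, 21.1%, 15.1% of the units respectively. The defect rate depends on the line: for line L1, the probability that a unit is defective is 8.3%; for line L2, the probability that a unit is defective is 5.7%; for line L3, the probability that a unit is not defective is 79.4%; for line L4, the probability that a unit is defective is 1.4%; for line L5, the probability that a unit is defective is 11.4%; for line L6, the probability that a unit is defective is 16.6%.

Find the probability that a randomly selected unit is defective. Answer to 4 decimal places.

P(D|L3) = 1 − 0.794 = 0.206.
P(D) = P(D|L1)·P(L1) + P(D|L2)·P(L2) + P(D|L3)·P(L3) + P(D|L4)·P(L4) + P(D|L5)·P(L5) + P(D|L6)·P(L6)
      = 0.083·0.393 + 0.057·0.121 + 0.206·0.07 + 0.014·0.054 + 0.114·0.211 + 0.166·0.151
      = 0.032619 + 0.006897 + 0.01442 + 0.000756 + 0.024054 + 0.025066 = 0.103812

P(D) ≈ 0.1038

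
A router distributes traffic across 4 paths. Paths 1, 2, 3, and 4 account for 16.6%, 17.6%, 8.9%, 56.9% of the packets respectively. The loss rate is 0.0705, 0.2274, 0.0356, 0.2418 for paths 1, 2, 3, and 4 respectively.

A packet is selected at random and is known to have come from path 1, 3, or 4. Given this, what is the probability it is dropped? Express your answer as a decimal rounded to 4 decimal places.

P(L|S) ≈ 0.1850

Let S = {1, 3, 4}.
P(S) = 0.166 + 0.089 + 0.569 = 0.824.
P(L ∩ S) = 0.0705·0.166 + 0.0356·0.089 + 0.2418·0.569 = 0.011703 + 0.0031684 + 0.1375842 = 0.1524556.
P(L | S) = 0.1524556 / 0.824 = 0.185019…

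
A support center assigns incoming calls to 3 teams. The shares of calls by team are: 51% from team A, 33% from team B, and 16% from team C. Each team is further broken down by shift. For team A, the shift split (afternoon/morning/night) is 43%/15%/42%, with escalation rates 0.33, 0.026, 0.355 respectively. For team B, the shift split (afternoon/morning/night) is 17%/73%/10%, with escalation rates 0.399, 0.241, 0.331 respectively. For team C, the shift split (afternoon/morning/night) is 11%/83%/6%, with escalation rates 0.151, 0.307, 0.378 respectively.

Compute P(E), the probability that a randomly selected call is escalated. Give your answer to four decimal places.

P(E|A) = 0.43·0.33 + 0.15·0.026 + 0.42·0.355 = 0.1419 + 0.0039 + 0.1491 = 0.2949
P(E|B) = 0.17·0.399 + 0.73·0.241 + 0.1·0.331 = 0.06783 + 0.17593 + 0.0331 = 0.27686
P(E|C) = 0.11·0.151 + 0.83·0.307 + 0.06·0.378 = 0.01661 + 0.25481 + 0.02268 = 0.2941
By total probability over the outer partition,
P(E) = 0.51·0.2949 + 0.33·0.27686 + 0.16·0.2941
      = 0.150399 + 0.0913638 + 0.047056 = 0.2888188

P(E) ≈ 0.2888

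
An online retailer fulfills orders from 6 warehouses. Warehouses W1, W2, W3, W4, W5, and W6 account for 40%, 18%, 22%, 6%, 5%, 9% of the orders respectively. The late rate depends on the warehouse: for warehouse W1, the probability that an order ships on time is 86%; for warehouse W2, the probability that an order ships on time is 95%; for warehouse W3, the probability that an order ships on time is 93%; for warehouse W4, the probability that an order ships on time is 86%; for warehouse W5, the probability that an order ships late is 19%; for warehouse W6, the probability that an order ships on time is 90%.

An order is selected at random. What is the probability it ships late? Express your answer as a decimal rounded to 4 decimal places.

P(L|W1) = 1 − 0.86 = 0.14.
P(L|W2) = 1 − 0.95 = 0.05.
P(L|W3) = 1 − 0.93 = 0.07.
P(L|W4) = 1 − 0.86 = 0.14.
P(L|W6) = 1 − 0.9 = 0.1.
By the law of total probability,
P(L) = P(L|W1)·P(W1) + P(L|W2)·P(W2) + P(L|W3)·P(W3) + P(L|W4)·P(W4) + P(L|W5)·P(W5) + P(L|W6)·P(W6)
      = 0.14·0.4 + 0.05·0.18 + 0.07·0.22 + 0.14·0.06 + 0.19·0.05 + 0.1·0.09
      = 0.056 + 0.009 + 0.0154 + 0.0084 + 0.0095 + 0.009 = 0.1073

0.1073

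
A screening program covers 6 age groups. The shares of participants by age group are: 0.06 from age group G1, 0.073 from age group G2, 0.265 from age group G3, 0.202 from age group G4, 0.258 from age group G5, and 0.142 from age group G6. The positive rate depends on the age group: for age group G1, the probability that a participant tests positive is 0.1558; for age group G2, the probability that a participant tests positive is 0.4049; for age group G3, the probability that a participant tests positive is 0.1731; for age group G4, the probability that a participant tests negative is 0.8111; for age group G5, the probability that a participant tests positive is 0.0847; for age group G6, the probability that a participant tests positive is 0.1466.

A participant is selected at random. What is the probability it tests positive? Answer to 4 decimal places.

P(T|G4) = 1 − 0.8111 = 0.1889.
Using total probability over the partition,
P(T) = P(T|G1)·P(G1) + P(T|G2)·P(G2) + P(T|G3)·P(G3) + P(T|G4)·P(G4) + P(T|G5)·P(G5) + P(T|G6)·P(G6)
      = 0.1558·0.06 + 0.4049·0.073 + 0.1731·0.265 + 0.1889·0.202 + 0.0847·0.258 + 0.1466·0.142
      = 0.009348 + 0.0295577 + 0.0458715 + 0.0381578 + 0.0218526 + 0.0208172 = 0.1656048

P(T) ≈ 0.1656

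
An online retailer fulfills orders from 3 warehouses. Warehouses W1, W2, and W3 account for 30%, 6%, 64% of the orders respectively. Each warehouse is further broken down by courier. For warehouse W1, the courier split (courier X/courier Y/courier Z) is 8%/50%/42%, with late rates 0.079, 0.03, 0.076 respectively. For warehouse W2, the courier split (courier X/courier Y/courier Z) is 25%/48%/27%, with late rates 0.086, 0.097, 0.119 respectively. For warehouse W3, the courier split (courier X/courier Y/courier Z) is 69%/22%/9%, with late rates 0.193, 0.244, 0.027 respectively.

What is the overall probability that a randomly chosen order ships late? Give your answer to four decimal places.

P(L) ≈ 0.1431

P(L|W1) = 0.08·0.079 + 0.5·0.03 + 0.42·0.076 = 0.00632 + 0.015 + 0.03192 = 0.05324
P(L|W2) = 0.25·0.086 + 0.48·0.097 + 0.27·0.119 = 0.0215 + 0.04656 + 0.03213 = 0.10019
P(L|W3) = 0.69·0.193 + 0.22·0.244 + 0.09·0.027 = 0.13317 + 0.05368 + 0.00243 = 0.18928
By total probability over the outer partition,
P(L) = 0.3·0.05324 + 0.06·0.10019 + 0.64·0.18928
      = 0.015972 + 0.0060114 + 0.1211392 = 0.1431226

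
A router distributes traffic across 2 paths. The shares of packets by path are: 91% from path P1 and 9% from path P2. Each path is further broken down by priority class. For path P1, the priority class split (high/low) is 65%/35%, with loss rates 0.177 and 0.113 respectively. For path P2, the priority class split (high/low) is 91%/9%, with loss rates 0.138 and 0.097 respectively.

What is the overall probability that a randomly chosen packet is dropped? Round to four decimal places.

P(L) ≈ 0.1528

P(L|P1) = 0.65·0.177 + 0.35·0.113 = 0.11505 + 0.03955 = 0.1546
P(L|P2) = 0.91·0.138 + 0.09·0.097 = 0.12558 + 0.00873 = 0.13431
Then overall,
P(L) = 0.91·0.1546 + 0.09·0.13431
      = 0.140686 + 0.0120879 = 0.1527739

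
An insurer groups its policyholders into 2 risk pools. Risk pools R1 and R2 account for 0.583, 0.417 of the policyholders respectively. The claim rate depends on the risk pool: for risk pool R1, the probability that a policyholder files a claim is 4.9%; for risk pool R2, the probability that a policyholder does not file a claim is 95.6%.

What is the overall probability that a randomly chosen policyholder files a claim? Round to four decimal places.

P(C|R2) = 1 − 0.956 = 0.044.
P(C) = P(C|R1)·P(R1) + P(C|R2)·P(R2)
      = 0.049·0.583 + 0.044·0.417
      = 0.028567 + 0.018348 = 0.046915

P(C) ≈ 0.0469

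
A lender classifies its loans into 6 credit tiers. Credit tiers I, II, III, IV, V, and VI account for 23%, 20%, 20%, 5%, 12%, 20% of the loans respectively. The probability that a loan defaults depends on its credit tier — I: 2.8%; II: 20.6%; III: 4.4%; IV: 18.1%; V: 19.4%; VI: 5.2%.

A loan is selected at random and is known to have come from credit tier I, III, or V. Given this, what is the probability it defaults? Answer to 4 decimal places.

P(D|S) ≈ 0.0700

Let S = {I, III, V}.
P(S) = 0.23 + 0.2 + 0.12 = 0.55.
P(D ∩ S) = 0.028·0.23 + 0.044·0.2 + 0.194·0.12 = 0.00644 + 0.0088 + 0.02328 = 0.03852.
P(D | S) = 0.03852 / 0.55 = 0.070036…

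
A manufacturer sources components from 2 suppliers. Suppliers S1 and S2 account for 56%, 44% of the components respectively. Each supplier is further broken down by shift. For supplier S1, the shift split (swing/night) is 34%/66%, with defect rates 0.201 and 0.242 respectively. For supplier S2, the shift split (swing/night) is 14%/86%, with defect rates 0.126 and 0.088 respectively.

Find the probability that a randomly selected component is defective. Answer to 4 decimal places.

0.1688

P(D|S1) = 0.34·0.201 + 0.66·0.242 = 0.06834 + 0.15972 = 0.22806
P(D|S2) = 0.14·0.126 + 0.86·0.088 = 0.01764 + 0.07568 = 0.09332
Then overall,
P(D) = 0.56·0.22806 + 0.44·0.09332
      = 0.1277136 + 0.0410608 = 0.1687744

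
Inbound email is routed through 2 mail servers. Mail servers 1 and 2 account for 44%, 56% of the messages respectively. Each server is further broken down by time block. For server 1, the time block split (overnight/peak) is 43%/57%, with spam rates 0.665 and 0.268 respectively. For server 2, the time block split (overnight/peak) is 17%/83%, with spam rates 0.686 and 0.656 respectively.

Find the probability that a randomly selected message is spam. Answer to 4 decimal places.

P(S|1) = 0.43·0.665 + 0.57·0.268 = 0.28595 + 0.15276 = 0.43871
P(S|2) = 0.17·0.686 + 0.83·0.656 = 0.11662 + 0.54448 = 0.6611
Then overall,
P(S) = 0.44·0.43871 + 0.56·0.6611
      = 0.1930324 + 0.370216 = 0.5632484

P(S) ≈ 0.5632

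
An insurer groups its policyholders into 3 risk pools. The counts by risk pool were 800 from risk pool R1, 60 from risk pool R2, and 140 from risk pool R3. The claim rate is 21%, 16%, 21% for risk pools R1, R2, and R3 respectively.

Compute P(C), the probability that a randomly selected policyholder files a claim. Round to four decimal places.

0.2070

Total: 800 + 60 + 140 = 1000.
P(R1) = 800/1000 = 0.8. P(R2) = 60/1000 = 0.06. P(R3) = 140/1000 = 0.14.
P(C) = P(C|R1)·P(R1) + P(C|R2)·P(R2) + P(C|R3)·P(R3)
      = 0.21·0.8 + 0.16·0.06 + 0.21·0.14
      = 0.168 + 0.0096 + 0.0294 = 0.207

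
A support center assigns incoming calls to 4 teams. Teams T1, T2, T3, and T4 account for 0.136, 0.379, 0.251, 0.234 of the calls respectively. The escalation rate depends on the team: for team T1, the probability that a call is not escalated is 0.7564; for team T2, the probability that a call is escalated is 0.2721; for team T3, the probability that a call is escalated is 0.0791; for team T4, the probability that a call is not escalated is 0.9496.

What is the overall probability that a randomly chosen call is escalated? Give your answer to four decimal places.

P(E|T1) = 1 − 0.7564 = 0.2436.
P(E|T4) = 1 − 0.9496 = 0.0504.
P(E) = P(E|T1)·P(T1) + P(E|T2)·P(T2) + P(E|T3)·P(T3) + P(E|T4)·P(T4)
      = 0.2436·0.136 + 0.2721·0.379 + 0.0791·0.251 + 0.0504·0.234
      = 0.0331296 + 0.1031259 + 0.0198541 + 0.0117936 = 0.1679032

0.1679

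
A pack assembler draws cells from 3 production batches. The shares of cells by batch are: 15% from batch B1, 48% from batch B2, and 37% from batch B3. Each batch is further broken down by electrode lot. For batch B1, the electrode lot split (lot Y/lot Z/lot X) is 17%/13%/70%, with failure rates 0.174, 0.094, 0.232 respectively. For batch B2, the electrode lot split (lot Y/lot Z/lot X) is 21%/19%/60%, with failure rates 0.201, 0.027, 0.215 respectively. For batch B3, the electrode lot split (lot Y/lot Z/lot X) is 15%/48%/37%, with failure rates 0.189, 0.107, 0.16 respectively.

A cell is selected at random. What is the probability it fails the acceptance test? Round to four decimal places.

0.1667

P(F|B1) = 0.17·0.174 + 0.13·0.094 + 0.7·0.232 = 0.02958 + 0.01222 + 0.1624 = 0.2042
P(F|B2) = 0.21·0.201 + 0.19·0.027 + 0.6·0.215 = 0.04221 + 0.00513 + 0.129 = 0.17634
P(F|B3) = 0.15·0.189 + 0.48·0.107 + 0.37·0.16 = 0.02835 + 0.05136 + 0.0592 = 0.13891
By total probability over the outer partition,
P(F) = 0.15·0.2042 + 0.48·0.17634 + 0.37·0.13891
      = 0.03063 + 0.0846432 + 0.0513967 = 0.1666699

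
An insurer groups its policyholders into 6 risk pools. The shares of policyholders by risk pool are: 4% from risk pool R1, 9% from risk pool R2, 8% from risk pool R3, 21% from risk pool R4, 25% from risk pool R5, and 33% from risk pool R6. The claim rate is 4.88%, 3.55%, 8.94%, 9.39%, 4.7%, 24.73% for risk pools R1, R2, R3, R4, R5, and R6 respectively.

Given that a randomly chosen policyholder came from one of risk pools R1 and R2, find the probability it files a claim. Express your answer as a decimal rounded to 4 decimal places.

0.0396

Let S = {R1, R2}.
P(S) = 0.04 + 0.09 = 0.13.
P(C ∩ S) = 0.0488·0.04 + 0.0355·0.09 = 0.001952 + 0.003195 = 0.005147.
P(C | S) = 0.005147 / 0.13 = 0.039592…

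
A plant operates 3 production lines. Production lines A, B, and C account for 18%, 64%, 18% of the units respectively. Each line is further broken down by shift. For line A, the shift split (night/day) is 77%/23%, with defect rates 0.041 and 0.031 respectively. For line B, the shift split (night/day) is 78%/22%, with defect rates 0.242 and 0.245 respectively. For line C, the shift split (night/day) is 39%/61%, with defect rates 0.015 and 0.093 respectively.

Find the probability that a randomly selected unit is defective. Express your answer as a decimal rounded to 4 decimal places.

P(D|A) = 0.77·0.041 + 0.23·0.031 = 0.03157 + 0.00713 = 0.0387
P(D|B) = 0.78·0.242 + 0.22·0.245 = 0.18876 + 0.0539 = 0.24266
P(D|C) = 0.39·0.015 + 0.61·0.093 = 0.00585 + 0.05673 = 0.06258
Then overall,
P(D) = 0.18·0.0387 + 0.64·0.24266 + 0.18·0.06258
      = 0.006966 + 0.1553024 + 0.0112644 = 0.1735328

P(D) ≈ 0.1735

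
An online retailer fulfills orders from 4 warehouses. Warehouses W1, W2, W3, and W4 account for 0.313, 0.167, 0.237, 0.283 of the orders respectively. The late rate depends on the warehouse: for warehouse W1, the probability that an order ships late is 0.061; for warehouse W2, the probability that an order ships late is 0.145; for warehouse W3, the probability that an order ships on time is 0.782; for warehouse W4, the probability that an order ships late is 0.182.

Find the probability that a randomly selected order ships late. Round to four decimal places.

P(L) ≈ 0.1465

P(L|W3) = 1 − 0.782 = 0.218.
P(L) = P(L|W1)·P(W1) + P(L|W2)·P(W2) + P(L|W3)·P(W3) + P(L|W4)·P(W4)
      = 0.061·0.313 + 0.145·0.167 + 0.218·0.237 + 0.182·0.283
      = 0.019093 + 0.024215 + 0.051666 + 0.051506 = 0.14648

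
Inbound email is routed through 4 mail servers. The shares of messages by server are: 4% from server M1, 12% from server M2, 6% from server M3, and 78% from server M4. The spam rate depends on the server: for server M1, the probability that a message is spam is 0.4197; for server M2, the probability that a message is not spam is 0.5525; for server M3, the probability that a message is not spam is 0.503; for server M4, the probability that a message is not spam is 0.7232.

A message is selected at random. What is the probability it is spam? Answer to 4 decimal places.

0.3162

P(S|M2) = 1 − 0.5525 = 0.4475.
P(S|M3) = 1 − 0.503 = 0.497.
P(S|M4) = 1 − 0.7232 = 0.2768.
P(S) = P(S|M1)·P(M1) + P(S|M2)·P(M2) + P(S|M3)·P(M3) + P(S|M4)·P(M4)
      = 0.4197·0.04 + 0.4475·0.12 + 0.497·0.06 + 0.2768·0.78
      = 0.016788 + 0.0537 + 0.02982 + 0.215904 = 0.316212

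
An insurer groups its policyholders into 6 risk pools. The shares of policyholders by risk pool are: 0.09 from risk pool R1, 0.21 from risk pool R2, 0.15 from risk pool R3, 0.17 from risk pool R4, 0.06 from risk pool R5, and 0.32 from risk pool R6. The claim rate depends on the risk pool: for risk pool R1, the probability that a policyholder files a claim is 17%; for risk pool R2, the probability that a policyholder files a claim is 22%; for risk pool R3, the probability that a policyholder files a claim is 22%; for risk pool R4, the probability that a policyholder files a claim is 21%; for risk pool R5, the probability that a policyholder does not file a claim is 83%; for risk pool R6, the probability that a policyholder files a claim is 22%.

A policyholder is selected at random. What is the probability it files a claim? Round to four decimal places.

P(C|R5) = 1 − 0.83 = 0.17.
P(C) = P(C|R1)·P(R1) + P(C|R2)·P(R2) + P(C|R3)·P(R3) + P(C|R4)·P(R4) + P(C|R5)·P(R5) + P(C|R6)·P(R6)
      = 0.17·0.09 + 0.22·0.21 + 0.22·0.15 + 0.21·0.17 + 0.17·0.06 + 0.22·0.32
      = 0.0153 + 0.0462 + 0.033 + 0.0357 + 0.0102 + 0.0704 = 0.2108

0.2108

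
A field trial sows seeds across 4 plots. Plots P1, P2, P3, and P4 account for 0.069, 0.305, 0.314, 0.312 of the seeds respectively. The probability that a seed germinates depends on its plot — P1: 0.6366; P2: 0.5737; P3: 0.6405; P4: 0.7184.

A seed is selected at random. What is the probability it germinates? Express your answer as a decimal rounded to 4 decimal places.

P(G) ≈ 0.6442

P(G) = P(G|P1)·P(P1) + P(G|P2)·P(P2) + P(G|P3)·P(P3) + P(G|P4)·P(P4)
      = 0.6366·0.069 + 0.5737·0.305 + 0.6405·0.314 + 0.7184·0.312
      = 0.0439254 + 0.1749785 + 0.201117 + 0.2241408 = 0.6441617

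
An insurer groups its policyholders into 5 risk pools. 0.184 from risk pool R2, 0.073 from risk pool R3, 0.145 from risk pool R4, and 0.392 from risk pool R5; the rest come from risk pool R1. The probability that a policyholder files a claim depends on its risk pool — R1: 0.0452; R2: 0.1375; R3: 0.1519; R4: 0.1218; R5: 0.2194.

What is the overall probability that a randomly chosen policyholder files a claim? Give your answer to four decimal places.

P(R1) = 1 − (0.184 + 0.073 + 0.145 + 0.392) = 0.206.
P(C) = P(C|R1)·P(R1) + P(C|R2)·P(R2) + P(C|R3)·P(R3) + P(C|R4)·P(R4) + P(C|R5)·P(R5)
      = 0.0452·0.206 + 0.1375·0.184 + 0.1519·0.073 + 0.1218·0.145 + 0.2194·0.392
      = 0.0093112 + 0.0253 + 0.0110887 + 0.017661 + 0.0860048 = 0.1493657

P(C) ≈ 0.1494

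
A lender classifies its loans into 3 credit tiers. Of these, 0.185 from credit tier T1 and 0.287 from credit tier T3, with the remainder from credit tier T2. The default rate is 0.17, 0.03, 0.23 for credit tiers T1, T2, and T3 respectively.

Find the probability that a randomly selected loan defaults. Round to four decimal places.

P(T2) = 1 − (0.185 + 0.287) = 0.528.
P(D) = P(D|T1)·P(T1) + P(D|T2)·P(T2) + P(D|T3)·P(T3)
      = 0.17·0.185 + 0.03·0.528 + 0.23·0.287
      = 0.03145 + 0.01584 + 0.06601 = 0.1133

0.1133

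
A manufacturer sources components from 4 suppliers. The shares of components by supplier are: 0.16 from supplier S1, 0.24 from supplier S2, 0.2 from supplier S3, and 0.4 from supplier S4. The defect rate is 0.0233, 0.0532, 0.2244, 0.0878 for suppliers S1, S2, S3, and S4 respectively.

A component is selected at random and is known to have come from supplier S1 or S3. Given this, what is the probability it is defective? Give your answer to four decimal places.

P(D|S) ≈ 0.1350

Let S = {S1, S3}.
P(S) = 0.16 + 0.2 = 0.36.
P(D ∩ S) = 0.0233·0.16 + 0.2244·0.2 = 0.003728 + 0.04488 = 0.048608.
P(D | S) = 0.048608 / 0.36 = 0.135022…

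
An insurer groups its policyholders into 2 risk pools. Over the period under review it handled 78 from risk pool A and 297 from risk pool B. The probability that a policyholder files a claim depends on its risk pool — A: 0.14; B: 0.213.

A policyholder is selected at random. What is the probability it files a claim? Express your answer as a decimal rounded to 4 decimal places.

0.1978

Total: 78 + 297 = 375.
P(A) = 78/375 = 0.208. P(B) = 297/375 = 0.792.
P(C) = P(C|A)·P(A) + P(C|B)·P(B)
      = 0.14·0.208 + 0.213·0.792
      = 0.02912 + 0.168696 = 0.197816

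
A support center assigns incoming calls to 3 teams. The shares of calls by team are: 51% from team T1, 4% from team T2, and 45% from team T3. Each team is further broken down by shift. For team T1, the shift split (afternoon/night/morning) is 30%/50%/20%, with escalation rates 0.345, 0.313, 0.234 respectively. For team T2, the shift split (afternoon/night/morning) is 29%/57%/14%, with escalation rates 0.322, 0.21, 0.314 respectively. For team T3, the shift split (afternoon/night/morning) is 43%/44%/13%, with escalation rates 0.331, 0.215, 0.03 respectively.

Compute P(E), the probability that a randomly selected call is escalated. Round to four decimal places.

P(E|T1) = 0.3·0.345 + 0.5·0.313 + 0.2·0.234 = 0.1035 + 0.1565 + 0.0468 = 0.3068
P(E|T2) = 0.29·0.322 + 0.57·0.21 + 0.14·0.314 = 0.09338 + 0.1197 + 0.04396 = 0.25704
P(E|T3) = 0.43·0.331 + 0.44·0.215 + 0.13·0.03 = 0.14233 + 0.0946 + 0.0039 = 0.24083
Then overall,
P(E) = 0.51·0.3068 + 0.04·0.25704 + 0.45·0.24083
      = 0.156468 + 0.0102816 + 0.1083735 = 0.2751231

0.2751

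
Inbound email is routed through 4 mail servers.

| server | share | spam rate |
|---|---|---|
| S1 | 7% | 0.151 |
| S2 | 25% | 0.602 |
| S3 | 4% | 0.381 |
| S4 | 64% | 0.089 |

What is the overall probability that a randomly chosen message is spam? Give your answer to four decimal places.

0.2333

By the law of total probability,
P(S) = P(S|S1)·P(S1) + P(S|S2)·P(S2) + P(S|S3)·P(S3) + P(S|S4)·P(S4)
      = 0.151·0.07 + 0.602·0.25 + 0.381·0.04 + 0.089·0.64
      = 0.01057 + 0.1505 + 0.01524 + 0.05696 = 0.23327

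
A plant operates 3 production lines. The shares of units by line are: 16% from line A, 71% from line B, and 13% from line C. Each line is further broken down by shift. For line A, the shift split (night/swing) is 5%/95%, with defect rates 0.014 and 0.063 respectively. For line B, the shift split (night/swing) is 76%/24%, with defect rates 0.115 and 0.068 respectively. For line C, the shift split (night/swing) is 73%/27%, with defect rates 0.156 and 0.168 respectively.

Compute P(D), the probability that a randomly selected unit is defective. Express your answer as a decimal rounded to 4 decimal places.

P(D|A) = 0.05·0.014 + 0.95·0.063 = 0.0007 + 0.05985 = 0.06055
P(D|B) = 0.76·0.115 + 0.24·0.068 = 0.0874 + 0.01632 = 0.10372
P(D|C) = 0.73·0.156 + 0.27·0.168 = 0.11388 + 0.04536 = 0.15924
Then overall,
P(D) = 0.16·0.06055 + 0.71·0.10372 + 0.13·0.15924
      = 0.009688 + 0.0736412 + 0.0207012 = 0.1040304

0.1040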